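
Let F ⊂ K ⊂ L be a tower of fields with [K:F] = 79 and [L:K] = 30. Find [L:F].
[L:F] = 2370

The tower law says that for any tower of field extensions F ⊂ K ⊂ L with finite degrees, [L:F] = [L:K] · [K:F]. Here this gives [L:F] = 30 · 79 = 2370.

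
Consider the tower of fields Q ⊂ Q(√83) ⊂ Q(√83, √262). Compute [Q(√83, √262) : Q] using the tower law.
[Q(√83, √262) : Q] = 4

[Q(√83):Q] = 2 (min poly x^2 - 83, irreducible since 83 is squarefree > 1). For the top step, suppose √262 ∈ Q(√83), say √262 = c + d√83 with c, d ∈ Q. Squaring: 262 = c^2 + 83d^2 + 2cd√83. Since √83 ∉ Q this forces 2cd = 0. If d = 0 then √262 = c ∈ Q, contradicting 262 squarefree > 1. If c = 0 then 262 = 83d^2, so 83·262 = (83d)^2 is a perfect square in Q — but 83·262 = 21746 is not a perfect square (since 83 and 262 are distinct squarefree integers). Contradiction. Hence √262 ∉ Q(√83), so x^2 - 262 stays irreducible over Q(√83) and [Q(√83, √262) : Q(√83)] = 2. By the tower law, [Q(√83, √262) : Q] = 2 · 2 = 4.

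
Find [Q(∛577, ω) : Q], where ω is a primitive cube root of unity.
[Q(∛577, ω) : Q] = 6

[Q(∛577):Q] = 3 (min poly x^3 - 577, irreducible since 577 is not a perfect cube). [Q(ω):Q] = 2 (min poly x^2 + x + 1). Since Q(∛577) ⊂ R and ω ∉ R, we have ω ∉ Q(∛577), so x^2 + x + 1 remains irreducible over Q(∛577) and [Q(∛577, ω) : Q(∛577)] = 2. By the tower law, [Q(∛577, ω) : Q] = 3 · 2 = 6. (In fact Q(∛577, ω) is the splitting field of x^3 - 577 over Q.)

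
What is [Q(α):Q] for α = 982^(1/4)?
[Q(α):Q] = 4

α is a root of x^4 - 982. By Eisenstein's criterion at the prime p = 2 (which divides the constant term 982 but p^2 = 4 does not, since 982 is squarefree), x^4 - 982 is irreducible over Q. Hence [Q(α):Q] = 4.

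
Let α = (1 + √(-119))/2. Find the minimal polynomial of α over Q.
m_α(x) = x^2 - x + 30

From 2α - 1 = √(-119), squaring gives (2α - 1)^2 = -119, i.e. 4α^2 - 4α + 1 = -119, so α^2 - α + (1 + 119)/4 = 0. Since -119 ≡ 1 (mod 4), (1 + 119)/4 = 30 ∈ Z. The polynomial x^2 - x + 30 has discriminant 1 - 4·(30) = -119, which is not a perfect square in Q (d = -119 is squarefree and ≠ 1), so x^2 - x + 30 is irreducible over Q. It is the minimal polynomial of α.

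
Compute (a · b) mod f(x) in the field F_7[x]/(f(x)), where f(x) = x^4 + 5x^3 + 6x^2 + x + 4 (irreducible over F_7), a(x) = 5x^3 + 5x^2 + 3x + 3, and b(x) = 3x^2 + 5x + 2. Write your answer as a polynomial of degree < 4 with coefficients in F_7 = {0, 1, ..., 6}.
a · b ≡ 3x^3 + 5x^2 + 3x + 6 (mod f(x))

Multiply in F_7[x]: a(x)·b(x) = (5x^3 + 5x^2 + 3x + 3)·(3x^2 + 5x + 2) = x^5 + 5x^4 + 2x^3 + 6x^2 + 6. This has degree ≥ 4, so divide by f(x) over F_7: x^5 + 5x^4 + 2x^3 + 6x^2 + 6 = (x)·(x^4 + 5x^3 + 6x^2 + x + 4) + (3x^3 + 5x^2 + 3x + 6). Hence a·b ≡ 3x^3 + 5x^2 + 3x + 6 (mod f). (F_7[x]/(f) is a field with 7^4 = 2401 elements since f is irreducible of degree 4.)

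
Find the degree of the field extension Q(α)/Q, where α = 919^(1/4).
[Q(α):Q] = 4

α is a root of x^4 - 919. By Eisenstein's criterion at the prime p = 919 (which divides the constant term 919 but p^2 = 844561 does not, since 919 is squarefree), x^4 - 919 is irreducible over Q. Hence [Q(α):Q] = 4.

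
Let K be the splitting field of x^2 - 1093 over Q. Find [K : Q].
[K : Q] = 2

f(x) = x^2 - 1093 factors as (x - √1093)(x + √1093). The splitting field is K = Q(√1093). Since 1093 is squarefree and > 1, it is not a perfect square, so x^2 - 1093 is irreducible over Q and [Q(√1093) : Q] = 2. Hence [K : Q] = 2.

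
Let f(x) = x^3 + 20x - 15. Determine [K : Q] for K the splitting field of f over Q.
[K : Q] = 6

By the rational root test, any rational root of the monic integer polynomial f(x) = x^3 + 20x - 15 must be an integer dividing the constant term -15, i.e. one of ±{1, 3, 5, 15}. Evaluating: f(1) = 6, f(-1) = -36, f(3) = 72, f(-3) = -102, f(5) = 210, f(-5) = -240, f(15) = 3660, f(-15) = -3690; none is 0, so f has no rational root and is therefore irreducible over Q (a cubic with no linear factor over a field is irreducible). For an irreducible cubic, the Galois group is A_3 or S_3 according as the discriminant disc(f) = -4a^3 - 27b^2 = -4·(20)^3 - 27·(-15)^2 = -38075 is or is not a square in Q. Here disc(f) = -38075 is not a perfect square in Q, so the Galois group of f over Q is not contained in A_3 and must be all of S_3. The splitting field has degree |S_3| = 6 over Q, so [K : Q] = 6.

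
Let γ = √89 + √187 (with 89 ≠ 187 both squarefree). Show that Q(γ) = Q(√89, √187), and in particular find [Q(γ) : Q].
[Q(γ) : Q] = 4 (equivalently, Q(γ) = Q(√89, √187))

Obviously Q(γ) ⊆ Q(√89, √187), and [Q(√89, √187):Q] = 4 (since 89, 187 are distinct squarefree integers > 1 with 16643 not a perfect square). To show equality we compute the minimal polynomial of γ. From γ = √89 + √187: γ^2 = 89 + 2√(16643) + 187 = 276 + 2√(16643), so γ^2 - 276 = 2√(16643); squaring, (γ^2 - 276)^2 = 4·16643, i.e. γ^4 - 552γ^2 + 76176 - 66572 = 0, i.e. γ^4 - 552γ^2 + 9604 = 0. So γ is a root of x^4 - 552x^2 + 9604. This polynomial is irreducible over Q: it has no rational root (each ±√89 ± √187 is irrational), and any factorization into two quadratics over Q would force √(16643) ∈ Q (pairing opposite roots) or √89, √187 ∈ Q (other pairings), all impossible. Hence [Q(γ):Q] = 4 = [Q(√89, √187):Q], so Q(γ) = Q(√89, √187).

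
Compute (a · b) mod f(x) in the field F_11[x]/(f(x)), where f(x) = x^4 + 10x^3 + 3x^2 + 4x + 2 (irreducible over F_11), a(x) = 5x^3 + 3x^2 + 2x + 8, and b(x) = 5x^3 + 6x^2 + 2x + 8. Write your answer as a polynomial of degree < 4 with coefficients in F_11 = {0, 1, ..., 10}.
a · b ≡ 8x^3 + 10x^2 + 2x + 9 (mod f(x))

Multiply in F_11[x]: a(x)·b(x) = (5x^3 + 3x^2 + 2x + 8)·(5x^3 + 6x^2 + 2x + 8) = 3x^6 + x^5 + 5x^4 + 10x^3 + 10x^2 + 10x + 9. This has degree ≥ 4, so divide by f(x) over F_11: 3x^6 + x^5 + 5x^4 + 10x^3 + 10x^2 + 10x + 9 = (3x^2 + 4x)·(x^4 + 10x^3 + 3x^2 + 4x + 2) + (8x^3 + 10x^2 + 2x + 9). Hence a·b ≡ 8x^3 + 10x^2 + 2x + 9 (mod f). (F_11[x]/(f) is a field with 11^4 = 14641 elements since f is irreducible of degree 4.)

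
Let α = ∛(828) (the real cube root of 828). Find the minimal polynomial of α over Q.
m_α(x) = x^3 - 828

α satisfies α^3 = 828, so x^3 - 828 annihilates α. By the rational root test, a rational root p/q (in lowest terms) of x^3 - 828 would satisfy p^3 = 828 q^3, forcing q = 1 and p^3 = 828; but 828 is not a perfect cube, contradiction. A monic cubic over Q with no rational root is irreducible (any nontrivial factorization would include a linear factor). Hence x^3 - 828 is the minimal polynomial of α, and in particular [Q(α):Q] = 3.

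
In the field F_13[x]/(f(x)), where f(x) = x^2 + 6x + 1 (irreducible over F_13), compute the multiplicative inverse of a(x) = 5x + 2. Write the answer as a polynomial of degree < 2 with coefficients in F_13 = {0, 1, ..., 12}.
a(x)^(-1) ≡ x + 3 (mod f(x))

Since f is irreducible over F_13, F_13[x]/(f) is a field and a(x) ≠ 0 has an inverse. Apply the extended Euclidean algorithm to f(x) and a(x) in F_13[x]: f(x) = (8x + 11)·a(x) + (5). The last nonzero remainder is the constant 5 = gcd(f, a) in F_13. Back-substituting through the division chain expresses 5 = s(x)·a(x) + t(x)·f(x) with s(x) ≡ 5x + 2 (mod f), so (5x + 2)·a(x) ≡ 5 (mod f). Multiplying by 5^(-1) ≡ 8 in F_13 gives a(x)^(-1) ≡ 8·(5x + 2) ≡ x + 3 (mod f). Check: (5x + 2)·(x + 3) = 5x^2 + 4x + 6 ≡ 1 (mod x^2 + 6x + 1).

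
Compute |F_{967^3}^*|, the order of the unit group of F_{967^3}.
|F_{967^3}^*| = 904231062

F_{967^3} has 967^3 = 904231063 elements; its multiplicative group consists of all nonzero elements, so |F_{967^3}^*| = 904231063 - 1 = 904231062. (It is cyclic since any finite subgroup of the multiplicative group of a field is cyclic.)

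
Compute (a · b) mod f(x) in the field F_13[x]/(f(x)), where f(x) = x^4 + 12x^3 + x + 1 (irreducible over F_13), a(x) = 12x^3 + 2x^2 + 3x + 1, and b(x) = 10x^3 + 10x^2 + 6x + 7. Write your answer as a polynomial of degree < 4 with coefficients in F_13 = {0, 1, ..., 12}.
a · b ≡ 8x^3 + 9x + 2 (mod f(x))

Multiply in F_13[x]: a(x)·b(x) = (12x^3 + 2x^2 + 3x + 1)·(10x^3 + 10x^2 + 6x + 7) = 3x^6 + 10x^5 + 5x^4 + 6x^3 + 3x^2 + x + 7. This has degree ≥ 4, so divide by f(x) over F_13: 3x^6 + 10x^5 + 5x^4 + 6x^3 + 3x^2 + x + 7 = (3x^2 + 5)·(x^4 + 12x^3 + x + 1) + (8x^3 + 9x + 2). Hence a·b ≡ 8x^3 + 9x + 2 (mod f). (F_13[x]/(f) is a field with 13^4 = 28561 elements since f is irreducible of degree 4.)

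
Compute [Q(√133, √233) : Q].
[Q(√133, √233) : Q] = 4

[Q(√133):Q] = 2 (min poly x^2 - 133, irreducible since 133 is squarefree > 1). For the top step, suppose √233 ∈ Q(√133), say √233 = c + d√133 with c, d ∈ Q. Squaring: 233 = c^2 + 133d^2 + 2cd√133. Since √133 ∉ Q this forces 2cd = 0. If d = 0 then √233 = c ∈ Q, contradicting 233 squarefree > 1. If c = 0 then 233 = 133d^2, so 133·233 = (133d)^2 is a perfect square in Q — but 133·233 = 30989 is not a perfect square (since 133 and 233 are distinct squarefree integers). Contradiction. Hence √233 ∉ Q(√133), so x^2 - 233 stays irreducible over Q(√133) and [Q(√133, √233) : Q(√133)] = 2. By the tower law, [Q(√133, √233) : Q] = 2 · 2 = 4.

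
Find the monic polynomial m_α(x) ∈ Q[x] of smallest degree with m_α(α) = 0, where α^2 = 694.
m_α(x) = x^2 - 694

α satisfies α^2 - 694 = 0, so x^2 - 694 annihilates α. Since d = 694 is squarefree and ≠ 1, it is not a perfect square in Q, so x^2 - 694 has no rational root and is therefore irreducible over Q (a degree-2 polynomial over a field is irreducible iff it has no root). Hence m_α(x) = x^2 - 694.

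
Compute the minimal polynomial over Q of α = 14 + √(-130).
m_α(x) = x^2 - 28x + 326

From α - 14 = √(-130), squaring gives (α - 14)^2 = -130, i.e. α^2 - 28α + 196 = -130, so α^2 - 28α + 326 = 0. The discriminant of x^2 - 28x + 326 is (-28)^2 - 4·(326) = 784 - 1304 = -520, and 4·(-130) is not a perfect square in Q since -130 is squarefree and ≠ 1. Hence x^2 - 28x + 326 is irreducible over Q and is the minimal polynomial of α.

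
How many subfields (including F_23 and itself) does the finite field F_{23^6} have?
F_{23^6} has 4 subfields

The subfields of F_{p^n} are exactly the fields F_{p^d} for d | n (each is the fixed field of the unique index-d subgroup of Gal(F_{p^n}/F_p) ≅ Z/nZ). The divisors of n = 6 are {1, 2, 3, 6}, giving 4 subfields: F_{23^1}, F_{23^2}, F_{23^3}, F_{23^6}.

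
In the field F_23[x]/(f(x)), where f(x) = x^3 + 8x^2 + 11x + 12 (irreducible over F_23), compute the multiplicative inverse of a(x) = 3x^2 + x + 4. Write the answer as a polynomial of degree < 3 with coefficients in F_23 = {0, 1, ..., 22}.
a(x)^(-1) ≡ 14x^2 + 5x + 5 (mod f(x))

Since f is irreducible over F_23, F_23[x]/(f) is a field and a(x) ≠ 0 has an inverse. Apply the extended Euclidean algorithm to f(x) and a(x) in F_23[x]: f(x) = (8x)·a(x) + (2x + 12);  a(x) = (13x + 3)·(2x + 12) + (14). The last nonzero remainder is the constant 14 = gcd(f, a) in F_23. Back-substituting through the division chain expresses 14 = s(x)·a(x) + t(x)·f(x) with s(x) ≡ 12x^2 + x + 1 (mod f), so (12x^2 + x + 1)·a(x) ≡ 14 (mod f). Multiplying by 14^(-1) ≡ 5 in F_23 gives a(x)^(-1) ≡ 5·(12x^2 + x + 1) ≡ 14x^2 + 5x + 5 (mod f). Check: (3x^2 + x + 4)·(14x^2 + 5x + 5) = 19x^4 + 6x^3 + 7x^2 + 2x + 20 ≡ 1 (mod x^3 + 8x^2 + 11x + 12).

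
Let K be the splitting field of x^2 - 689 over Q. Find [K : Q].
[K : Q] = 2

f(x) = x^2 - 689 factors as (x - √689)(x + √689). The splitting field is K = Q(√689). Since 689 is squarefree and > 1, it is not a perfect square, so x^2 - 689 is irreducible over Q and [Q(√689) : Q] = 2. Hence [K : Q] = 2.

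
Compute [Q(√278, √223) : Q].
[Q(√278, √223) : Q] = 4

[Q(√278):Q] = 2 (min poly x^2 - 278, irreducible since 278 is squarefree > 1). For the top step, suppose √223 ∈ Q(√278), say √223 = c + d√278 with c, d ∈ Q. Squaring: 223 = c^2 + 278d^2 + 2cd√278. Since √278 ∉ Q this forces 2cd = 0. If d = 0 then √223 = c ∈ Q, contradicting 223 squarefree > 1. If c = 0 then 223 = 278d^2, so 278·223 = (278d)^2 is a perfect square in Q — but 278·223 = 61994 is not a perfect square (since 278 and 223 are distinct squarefree integers). Contradiction. Hence √223 ∉ Q(√278), so x^2 - 223 stays irreducible over Q(√278) and [Q(√278, √223) : Q(√278)] = 2. By the tower law, [Q(√278, √223) : Q] = 2 · 2 = 4.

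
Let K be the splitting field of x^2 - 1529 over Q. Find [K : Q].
[K : Q] = 2

f(x) = x^2 - 1529 factors as (x - √1529)(x + √1529). The splitting field is K = Q(√1529). Since 1529 is squarefree and > 1, it is not a perfect square, so x^2 - 1529 is irreducible over Q and [Q(√1529) : Q] = 2. Hence [K : Q] = 2.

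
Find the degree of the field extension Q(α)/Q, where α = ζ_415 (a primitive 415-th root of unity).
[Q(α):Q] = 328

The minimal polynomial of ζ_415 over Q is the 415-th cyclotomic polynomial Φ_415(x), which is irreducible over Q and has degree φ(415) = 328. Hence [Q(α):Q] = φ(415) = 328.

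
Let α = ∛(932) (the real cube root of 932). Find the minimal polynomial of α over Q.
m_α(x) = x^3 - 932

α satisfies α^3 = 932, so x^3 - 932 annihilates α. By the rational root test, a rational root p/q (in lowest terms) of x^3 - 932 would satisfy p^3 = 932 q^3, forcing q = 1 and p^3 = 932; but 932 is not a perfect cube, contradiction. A monic cubic over Q with no rational root is irreducible (any nontrivial factorization would include a linear factor). Hence x^3 - 932 is the minimal polynomial of α, and in particular [Q(α):Q] = 3.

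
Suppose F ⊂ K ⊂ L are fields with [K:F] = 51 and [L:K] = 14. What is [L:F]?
[L:F] = 714

The tower law says that for any tower of field extensions F ⊂ K ⊂ L with finite degrees, [L:F] = [L:K] · [K:F]. Here this gives [L:F] = 14 · 51 = 714.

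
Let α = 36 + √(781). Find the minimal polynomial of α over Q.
m_α(x) = x^2 - 72x + 515

From α - 36 = √(781), squaring gives (α - 36)^2 = 781, i.e. α^2 - 72α + 1296 = 781, so α^2 - 72α + 515 = 0. The discriminant of x^2 - 72x + 515 is (-72)^2 - 4·(515) = 5184 - 2060 = 3124, and 4·(781) is not a perfect square in Q since 781 is squarefree and ≠ 1. Hence x^2 - 72x + 515 is irreducible over Q and is the minimal polynomial of α.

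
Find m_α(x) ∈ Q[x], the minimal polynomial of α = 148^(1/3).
m_α(x) = x^3 - 148

α satisfies α^3 = 148, so x^3 - 148 annihilates α. By the rational root test, a rational root p/q (in lowest terms) of x^3 - 148 would satisfy p^3 = 148 q^3, forcing q = 1 and p^3 = 148; but 148 is not a perfect cube, contradiction. A monic cubic over Q with no rational root is irreducible (any nontrivial factorization would include a linear factor). Hence x^3 - 148 is the minimal polynomial of α, and in particular [Q(α):Q] = 3.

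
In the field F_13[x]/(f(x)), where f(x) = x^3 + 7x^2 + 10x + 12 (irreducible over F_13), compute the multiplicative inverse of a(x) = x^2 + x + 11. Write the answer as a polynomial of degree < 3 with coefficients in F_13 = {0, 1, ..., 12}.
a(x)^(-1) ≡ 5x^2 + 2x + 5 (mod f(x))

Since f is irreducible over F_13, F_13[x]/(f) is a field and a(x) ≠ 0 has an inverse. Apply the extended Euclidean algorithm to f(x) and a(x) in F_13[x]: f(x) = (x + 6)·a(x) + (6x + 11);  a(x) = (11x + 6)·(6x + 11) + (10). The last nonzero remainder is the constant 10 = gcd(f, a) in F_13. Back-substituting through the division chain expresses 10 = s(x)·a(x) + t(x)·f(x) with s(x) ≡ 11x^2 + 7x + 11 (mod f), so (11x^2 + 7x + 11)·a(x) ≡ 10 (mod f). Multiplying by 10^(-1) ≡ 4 in F_13 gives a(x)^(-1) ≡ 4·(11x^2 + 7x + 11) ≡ 5x^2 + 2x + 5 (mod f). Check: (x^2 + x + 11)·(5x^2 + 2x + 5) = 5x^4 + 7x^3 + 10x^2 + x + 3 ≡ 1 (mod x^3 + 7x^2 + 10x + 12).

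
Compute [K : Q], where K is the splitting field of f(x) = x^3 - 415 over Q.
[K : Q] = 6

The roots of x^3 - 415 are ∛415, ω∛415, ω^2∛415 where ω = e^(2πi/3) is a primitive cube root of unity, so K = Q(∛415, ω). Now [Q(∛415):Q] = 3 (since 415 is not a perfect cube, x^3 - 415 is irreducible) and [Q(ω):Q] = 2. Both 2 and 3 divide [K:Q], and [K:Q] ≤ 3·2 = 6, so [K:Q] = 6. (Equivalently: Q(∛415) ⊂ R but ω ∉ R, so [K : Q(∛415)] = 2.)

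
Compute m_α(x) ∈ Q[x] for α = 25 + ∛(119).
m_α(x) = x^3 - 75x^2 + 1875x - 15744

Set β = α - 25 = ∛(119), so β^3 = 119. Then (α - 25)^3 - 119 = 0, i.e. α is a root of g(x) = (x - 25)^3 - 119 = x^3 - 75x^2 + 1875x - 15744. Since g(x) = h(x - 25) where h(x) = x^3 - 119, and h is irreducible over Q (because 119 is not a perfect cube, so h has no rational root, and a monic cubic with no rational root is irreducible), g is also irreducible (irreducibility is preserved under the substitution x → x - 25). Hence m_α(x) = x^3 - 75x^2 + 1875x - 15744.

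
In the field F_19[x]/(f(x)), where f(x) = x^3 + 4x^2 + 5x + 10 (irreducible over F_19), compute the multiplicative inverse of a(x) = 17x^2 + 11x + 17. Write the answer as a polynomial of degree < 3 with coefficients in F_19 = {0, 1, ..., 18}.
a(x)^(-1) ≡ 13x^2 + 10x + 14 (mod f(x))

Since f is irreducible over F_19, F_19[x]/(f) is a field and a(x) ≠ 0 has an inverse. Apply the extended Euclidean algorithm to f(x) and a(x) in F_19[x]: f(x) = (9x)·a(x) + (4x + 10);  a(x) = (9x + 4)·(4x + 10) + (15). The last nonzero remainder is the constant 15 = gcd(f, a) in F_19. Back-substituting through the division chain expresses 15 = s(x)·a(x) + t(x)·f(x) with s(x) ≡ 5x^2 + 17x + 1 (mod f), so (5x^2 + 17x + 1)·a(x) ≡ 15 (mod f). Multiplying by 15^(-1) ≡ 14 in F_19 gives a(x)^(-1) ≡ 14·(5x^2 + 17x + 1) ≡ 13x^2 + 10x + 14 (mod f). Check: (17x^2 + 11x + 17)·(13x^2 + 10x + 14) = 12x^4 + 9x^3 + 18x^2 + x + 10 ≡ 1 (mod x^3 + 4x^2 + 5x + 10).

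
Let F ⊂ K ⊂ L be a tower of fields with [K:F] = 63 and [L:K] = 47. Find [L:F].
[L:F] = 2961

The tower law says that for any tower of field extensions F ⊂ K ⊂ L with finite degrees, [L:F] = [L:K] · [K:F]. Here this gives [L:F] = 47 · 63 = 2961.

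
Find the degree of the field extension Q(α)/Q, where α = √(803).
[Q(α):Q] = 2

[Q(α):Q] equals the degree of the minimal polynomial of α. Here α^2 = 803 and x^2 - 803 is irreducible (d = 803 is squarefree, ≠ 1, hence not a square), so deg(m_α) = 2. Thus [Q(α):Q] = 2.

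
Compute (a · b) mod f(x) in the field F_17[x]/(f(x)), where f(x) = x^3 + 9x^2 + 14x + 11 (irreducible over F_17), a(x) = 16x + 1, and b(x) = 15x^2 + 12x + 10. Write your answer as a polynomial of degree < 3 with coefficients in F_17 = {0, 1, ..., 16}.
a · b ≡ 2x^2 + 8x + 5 (mod f(x))

Multiply in F_17[x]: a(x)·b(x) = (16x + 1)·(15x^2 + 12x + 10) = 2x^3 + 3x^2 + 2x + 10. This has degree ≥ 3, so divide by f(x) over F_17: 2x^3 + 3x^2 + 2x + 10 = (2)·(x^3 + 9x^2 + 14x + 11) + (2x^2 + 8x + 5). Hence a·b ≡ 2x^2 + 8x + 5 (mod f). (F_17[x]/(f) is a field with 17^3 = 4913 elements since f is irreducible of degree 3.)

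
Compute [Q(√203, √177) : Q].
[Q(√203, √177) : Q] = 4

[Q(√203):Q] = 2 (min poly x^2 - 203, irreducible since 203 is squarefree > 1). For the top step, suppose √177 ∈ Q(√203), say √177 = c + d√203 with c, d ∈ Q. Squaring: 177 = c^2 + 203d^2 + 2cd√203. Since √203 ∉ Q this forces 2cd = 0. If d = 0 then √177 = c ∈ Q, contradicting 177 squarefree > 1. If c = 0 then 177 = 203d^2, so 203·177 = (203d)^2 is a perfect square in Q — but 203·177 = 35931 is not a perfect square (since 203 and 177 are distinct squarefree integers). Contradiction. Hence √177 ∉ Q(√203), so x^2 - 177 stays irreducible over Q(√203) and [Q(√203, √177) : Q(√203)] = 2. By the tower law, [Q(√203, √177) : Q] = 2 · 2 = 4.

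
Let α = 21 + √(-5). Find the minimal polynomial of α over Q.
m_α(x) = x^2 - 42x + 446

From α - 21 = √(-5), squaring gives (α - 21)^2 = -5, i.e. α^2 - 42α + 441 = -5, so α^2 - 42α + 446 = 0. The discriminant of x^2 - 42x + 446 is (-42)^2 - 4·(446) = 1764 - 1784 = -20, and 4·(-5) is not a perfect square in Q since -5 is squarefree and ≠ 1. Hence x^2 - 42x + 446 is irreducible over Q and is the minimal polynomial of α.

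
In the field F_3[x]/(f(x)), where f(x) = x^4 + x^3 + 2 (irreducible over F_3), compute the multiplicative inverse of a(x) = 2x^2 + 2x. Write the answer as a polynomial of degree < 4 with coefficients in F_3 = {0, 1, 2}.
a(x)^(-1) ≡ 2x^2 (mod f(x))

Since f is irreducible over F_3, F_3[x]/(f) is a field and a(x) ≠ 0 has an inverse. Apply the extended Euclidean algorithm to f(x) and a(x) in F_3[x]: f(x) = (2x^2)·a(x) + (2). The last nonzero remainder is the constant 2 = gcd(f, a) in F_3. Back-substituting through the division chain expresses 2 = s(x)·a(x) + t(x)·f(x) with s(x) ≡ x^2 (mod f), so (x^2)·a(x) ≡ 2 (mod f). Multiplying by 2^(-1) ≡ 2 in F_3 gives a(x)^(-1) ≡ 2·(x^2) ≡ 2x^2 (mod f). Check: (2x^2 + 2x)·(2x^2) = x^4 + x^3 ≡ 1 (mod x^4 + x^3 + 2).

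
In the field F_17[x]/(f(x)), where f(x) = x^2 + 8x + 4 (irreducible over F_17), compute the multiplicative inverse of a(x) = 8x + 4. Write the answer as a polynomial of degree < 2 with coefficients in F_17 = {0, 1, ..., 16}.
a(x)^(-1) ≡ 8x + 9 (mod f(x))

Since f is irreducible over F_17, F_17[x]/(f) is a field and a(x) ≠ 0 has an inverse. Apply the extended Euclidean algorithm to f(x) and a(x) in F_17[x]: f(x) = (15x + 2)·a(x) + (13). The last nonzero remainder is the constant 13 = gcd(f, a) in F_17. Back-substituting through the division chain expresses 13 = s(x)·a(x) + t(x)·f(x) with s(x) ≡ 2x + 15 (mod f), so (2x + 15)·a(x) ≡ 13 (mod f). Multiplying by 13^(-1) ≡ 4 in F_17 gives a(x)^(-1) ≡ 4·(2x + 15) ≡ 8x + 9 (mod f). Check: (8x + 4)·(8x + 9) = 13x^2 + 2x + 2 ≡ 1 (mod x^2 + 8x + 4).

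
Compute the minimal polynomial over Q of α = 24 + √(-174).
m_α(x) = x^2 - 48x + 750

From α - 24 = √(-174), squaring gives (α - 24)^2 = -174, i.e. α^2 - 48α + 576 = -174, so α^2 - 48α + 750 = 0. The discriminant of x^2 - 48x + 750 is (-48)^2 - 4·(750) = 2304 - 3000 = -696, and 4·(-174) is not a perfect square in Q since -174 is squarefree and ≠ 1. Hence x^2 - 48x + 750 is irreducible over Q and is the minimal polynomial of α.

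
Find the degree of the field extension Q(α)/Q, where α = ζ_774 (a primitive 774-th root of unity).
[Q(α):Q] = 252

The minimal polynomial of ζ_774 over Q is the 774-th cyclotomic polynomial Φ_774(x), which is irreducible over Q and has degree φ(774) = 252. Hence [Q(α):Q] = φ(774) = 252.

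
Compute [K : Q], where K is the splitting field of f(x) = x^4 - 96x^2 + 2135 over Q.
[K : Q] = 4

Solving the quadratic in x^2: x^2 = (96 ± √(96^2 - 4·2135))/2 = (96 ± √676)/2 = (96 ± 26)/2, giving x^2 = 35 or x^2 = 61. So f(x) = (x^2 - 35)(x^2 - 61) and the roots of f are ±√35, ±√61. Hence the splitting field is K = Q(√35, √61). Since 35 and 61 are distinct squarefree integers > 1, their product 2135 is not a perfect square, so √61 ∉ Q(√35). By the tower law [K:Q] = [Q(√35,√61):Q(√35)] · [Q(√35):Q] = 2 · 2 = 4.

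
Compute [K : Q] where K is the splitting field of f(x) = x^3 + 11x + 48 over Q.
[K : Q] = 6

By the rational root test, any rational root of the monic integer polynomial f(x) = x^3 + 11x + 48 must be an integer dividing the constant term 48, i.e. one of ±{1, 2, 3, 4, 6, 8, 12, 16, 24, 48}. Evaluating: f(1) = 60, f(-1) = 36, f(2) = 78, f(-2) = 18, f(3) = 108, f(-3) = -12, f(4) = 156, f(-4) = -60, f(6) = 330, f(-6) = -234, f(8) = 648, f(-8) = -552, f(12) = 1908, f(-12) = -1812, f(16) = 4320, f(-16) = -4224, f(24) = 14136, f(-24) = -14040, f(48) = 111168, f(-48) = -111072; none is 0, so f has no rational root and is therefore irreducible over Q (a cubic with no linear factor over a field is irreducible). For an irreducible cubic, the Galois group is A_3 or S_3 according as the discriminant disc(f) = -4a^3 - 27b^2 = -4·(11)^3 - 27·(48)^2 = -67532 is or is not a square in Q. Here disc(f) = -67532 is not a perfect square in Q, so the Galois group of f over Q is not contained in A_3 and must be all of S_3. The splitting field has degree |S_3| = 6 over Q, so [K : Q] = 6.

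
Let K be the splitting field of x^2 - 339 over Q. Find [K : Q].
[K : Q] = 2

f(x) = x^2 - 339 factors as (x - √339)(x + √339). The splitting field is K = Q(√339). Since 339 is squarefree and > 1, it is not a perfect square, so x^2 - 339 is irreducible over Q and [Q(√339) : Q] = 2. Hence [K : Q] = 2.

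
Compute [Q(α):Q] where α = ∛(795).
[Q(α):Q] = 3

The minimal polynomial of α is x^3 - 795, irreducible over Q since 795 is not a perfect cube (so x^3 - 795 has no rational root). Hence [Q(α):Q] = deg(m_α) = 3.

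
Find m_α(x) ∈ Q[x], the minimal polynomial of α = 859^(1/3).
m_α(x) = x^3 - 859

α satisfies α^3 = 859, so x^3 - 859 annihilates α. By the rational root test, a rational root p/q (in lowest terms) of x^3 - 859 would satisfy p^3 = 859 q^3, forcing q = 1 and p^3 = 859; but 859 is not a perfect cube, contradiction. A monic cubic over Q with no rational root is irreducible (any nontrivial factorization would include a linear factor). Hence x^3 - 859 is the minimal polynomial of α, and in particular [Q(α):Q] = 3.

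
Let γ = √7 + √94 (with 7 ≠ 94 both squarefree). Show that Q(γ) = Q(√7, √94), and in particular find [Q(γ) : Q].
[Q(γ) : Q] = 4 (equivalently, Q(γ) = Q(√7, √94))

Obviously Q(γ) ⊆ Q(√7, √94), and [Q(√7, √94):Q] = 4 (since 7, 94 are distinct squarefree integers > 1 with 658 not a perfect square). To show equality we compute the minimal polynomial of γ. From γ = √7 + √94: γ^2 = 7 + 2√(658) + 94 = 101 + 2√(658), so γ^2 - 101 = 2√(658); squaring, (γ^2 - 101)^2 = 4·658, i.e. γ^4 - 202γ^2 + 10201 - 2632 = 0, i.e. γ^4 - 202γ^2 + 7569 = 0. So γ is a root of x^4 - 202x^2 + 7569. This polynomial is irreducible over Q: it has no rational root (each ±√7 ± √94 is irrational), and any factorization into two quadratics over Q would force √(658) ∈ Q (pairing opposite roots) or √7, √94 ∈ Q (other pairings), all impossible. Hence [Q(γ):Q] = 4 = [Q(√7, √94):Q], so Q(γ) = Q(√7, √94).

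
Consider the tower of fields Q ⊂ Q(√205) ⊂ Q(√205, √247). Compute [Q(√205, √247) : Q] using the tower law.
[Q(√205, √247) : Q] = 4

[Q(√205):Q] = 2 (min poly x^2 - 205, irreducible since 205 is squarefree > 1). For the top step, suppose √247 ∈ Q(√205), say √247 = c + d√205 with c, d ∈ Q. Squaring: 247 = c^2 + 205d^2 + 2cd√205. Since √205 ∉ Q this forces 2cd = 0. If d = 0 then √247 = c ∈ Q, contradicting 247 squarefree > 1. If c = 0 then 247 = 205d^2, so 205·247 = (205d)^2 is a perfect square in Q — but 205·247 = 50635 is not a perfect square (since 205 and 247 are distinct squarefree integers). Contradiction. Hence √247 ∉ Q(√205), so x^2 - 247 stays irreducible over Q(√205) and [Q(√205, √247) : Q(√205)] = 2. By the tower law, [Q(√205, √247) : Q] = 2 · 2 = 4.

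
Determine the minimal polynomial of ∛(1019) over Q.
m_α(x) = x^3 - 1019

α satisfies α^3 = 1019, so x^3 - 1019 annihilates α. By the rational root test, a rational root p/q (in lowest terms) of x^3 - 1019 would satisfy p^3 = 1019 q^3, forcing q = 1 and p^3 = 1019; but 1019 is not a perfect cube, contradiction. A monic cubic over Q with no rational root is irreducible (any nontrivial factorization would include a linear factor). Hence x^3 - 1019 is the minimal polynomial of α, and in particular [Q(α):Q] = 3.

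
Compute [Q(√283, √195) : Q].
[Q(√283, √195) : Q] = 4

[Q(√283):Q] = 2 (min poly x^2 - 283, irreducible since 283 is squarefree > 1). For the top step, suppose √195 ∈ Q(√283), say √195 = c + d√283 with c, d ∈ Q. Squaring: 195 = c^2 + 283d^2 + 2cd√283. Since √283 ∉ Q this forces 2cd = 0. If d = 0 then √195 = c ∈ Q, contradicting 195 squarefree > 1. If c = 0 then 195 = 283d^2, so 283·195 = (283d)^2 is a perfect square in Q — but 283·195 = 55185 is not a perfect square (since 283 and 195 are distinct squarefree integers). Contradiction. Hence √195 ∉ Q(√283), so x^2 - 195 stays irreducible over Q(√283) and [Q(√283, √195) : Q(√283)] = 2. By the tower law, [Q(√283, √195) : Q] = 2 · 2 = 4.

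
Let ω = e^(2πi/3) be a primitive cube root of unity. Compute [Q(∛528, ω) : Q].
[Q(∛528, ω) : Q] = 6

[Q(∛528):Q] = 3 (min poly x^3 - 528, irreducible since 528 is not a perfect cube). [Q(ω):Q] = 2 (min poly x^2 + x + 1). Since Q(∛528) ⊂ R and ω ∉ R, we have ω ∉ Q(∛528), so x^2 + x + 1 remains irreducible over Q(∛528) and [Q(∛528, ω) : Q(∛528)] = 2. By the tower law, [Q(∛528, ω) : Q] = 3 · 2 = 6. (In fact Q(∛528, ω) is the splitting field of x^3 - 528 over Q.)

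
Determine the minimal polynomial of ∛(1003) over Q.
m_α(x) = x^3 - 1003

α satisfies α^3 = 1003, so x^3 - 1003 annihilates α. By the rational root test, a rational root p/q (in lowest terms) of x^3 - 1003 would satisfy p^3 = 1003 q^3, forcing q = 1 and p^3 = 1003; but 1003 is not a perfect cube, contradiction. A monic cubic over Q with no rational root is irreducible (any nontrivial factorization would include a linear factor). Hence x^3 - 1003 is the minimal polynomial of α, and in particular [Q(α):Q] = 3.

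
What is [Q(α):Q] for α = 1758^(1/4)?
[Q(α):Q] = 4

α is a root of x^4 - 1758. By Eisenstein's criterion at the prime p = 2 (which divides the constant term 1758 but p^2 = 4 does not, since 1758 is squarefree), x^4 - 1758 is irreducible over Q. Hence [Q(α):Q] = 4.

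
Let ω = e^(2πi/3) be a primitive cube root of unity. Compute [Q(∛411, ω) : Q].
[Q(∛411, ω) : Q] = 6

[Q(∛411):Q] = 3 (min poly x^3 - 411, irreducible since 411 is not a perfect cube). [Q(ω):Q] = 2 (min poly x^2 + x + 1). Since Q(∛411) ⊂ R and ω ∉ R, we have ω ∉ Q(∛411), so x^2 + x + 1 remains irreducible over Q(∛411) and [Q(∛411, ω) : Q(∛411)] = 2. By the tower law, [Q(∛411, ω) : Q] = 3 · 2 = 6. (In fact Q(∛411, ω) is the splitting field of x^3 - 411 over Q.)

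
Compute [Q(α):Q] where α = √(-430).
[Q(α):Q] = 2

[Q(α):Q] equals the degree of the minimal polynomial of α. Here α^2 = -430 and x^2 + 430 is irreducible (d = -430 is squarefree, ≠ 1, hence not a square), so deg(m_α) = 2. Thus [Q(α):Q] = 2.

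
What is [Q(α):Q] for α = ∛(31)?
[Q(α):Q] = 3

The minimal polynomial of α is x^3 - 31, irreducible over Q since 31 is not a perfect cube (so x^3 - 31 has no rational root). Hence [Q(α):Q] = deg(m_α) = 3.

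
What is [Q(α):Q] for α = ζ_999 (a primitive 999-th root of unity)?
[Q(α):Q] = 648

The minimal polynomial of ζ_999 over Q is the 999-th cyclotomic polynomial Φ_999(x), which is irreducible over Q and has degree φ(999) = 648. Hence [Q(α):Q] = φ(999) = 648.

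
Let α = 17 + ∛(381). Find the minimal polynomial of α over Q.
m_α(x) = x^3 - 51x^2 + 867x - 5294

Set β = α - 17 = ∛(381), so β^3 = 381. Then (α - 17)^3 - 381 = 0, i.e. α is a root of g(x) = (x - 17)^3 - 381 = x^3 - 51x^2 + 867x - 5294. Since g(x) = h(x - 17) where h(x) = x^3 - 381, and h is irreducible over Q (because 381 is not a perfect cube, so h has no rational root, and a monic cubic with no rational root is irreducible), g is also irreducible (irreducibility is preserved under the substitution x → x - 17). Hence m_α(x) = x^3 - 51x^2 + 867x - 5294.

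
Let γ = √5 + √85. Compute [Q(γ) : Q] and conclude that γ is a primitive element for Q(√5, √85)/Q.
[Q(γ) : Q] = 4 (equivalently, Q(γ) = Q(√5, √85))

Obviously Q(γ) ⊆ Q(√5, √85), and [Q(√5, √85):Q] = 4 (since 5, 85 are distinct squarefree integers > 1 with 425 not a perfect square). To show equality we compute the minimal polynomial of γ. From γ = √5 + √85: γ^2 = 5 + 2√(425) + 85 = 90 + 2√(425), so γ^2 - 90 = 2√(425); squaring, (γ^2 - 90)^2 = 4·425, i.e. γ^4 - 180γ^2 + 8100 - 1700 = 0, i.e. γ^4 - 180γ^2 + 6400 = 0. So γ is a root of x^4 - 180x^2 + 6400. This polynomial is irreducible over Q: it has no rational root (each ±√5 ± √85 is irrational), and any factorization into two quadratics over Q would force √(425) ∈ Q (pairing opposite roots) or √5, √85 ∈ Q (other pairings), all impossible. Hence [Q(γ):Q] = 4 = [Q(√5, √85):Q], so Q(γ) = Q(√5, √85).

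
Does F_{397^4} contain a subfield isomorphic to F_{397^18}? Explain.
No: F_{397^18} is not a subfield of F_{397^4}

F_{p^m} embeds in F_{p^n} iff m | n. Here 18 ∤ 4 (since 4 = 0·18 + 4 with remainder 4 ≠ 0), so F_{397^18} is not a subfield of F_{397^4}. Equivalently: if it were, the tower law would give 18 = [F_{397^18}:F_397] dividing [F_{397^4}:F_397] = 4, contradiction.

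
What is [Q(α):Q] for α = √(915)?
[Q(α):Q] = 2

[Q(α):Q] equals the degree of the minimal polynomial of α. Here α^2 = 915 and x^2 - 915 is irreducible (d = 915 is squarefree, ≠ 1, hence not a square), so deg(m_α) = 2. Thus [Q(α):Q] = 2.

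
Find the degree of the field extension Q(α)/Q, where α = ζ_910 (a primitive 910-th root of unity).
[Q(α):Q] = 288

The minimal polynomial of ζ_910 over Q is the 910-th cyclotomic polynomial Φ_910(x), which is irreducible over Q and has degree φ(910) = 288. Hence [Q(α):Q] = φ(910) = 288.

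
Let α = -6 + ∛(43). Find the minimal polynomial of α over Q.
m_α(x) = x^3 + 18x^2 + 108x + 173

Set β = α + 6 = ∛(43), so β^3 = 43. Then (α + 6)^3 - 43 = 0, i.e. α is a root of g(x) = (x + 6)^3 - 43 = x^3 + 18x^2 + 108x + 173. Since g(x) = h(x + 6) where h(x) = x^3 - 43, and h is irreducible over Q (because 43 is not a perfect cube, so h has no rational root, and a monic cubic with no rational root is irreducible), g is also irreducible (irreducibility is preserved under the substitution x → x + 6). Hence m_α(x) = x^3 + 18x^2 + 108x + 173.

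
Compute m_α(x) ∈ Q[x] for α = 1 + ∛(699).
m_α(x) = x^3 - 3x^2 + 3x - 700

Set β = α - 1 = ∛(699), so β^3 = 699. Then (α - 1)^3 - 699 = 0, i.e. α is a root of g(x) = (x - 1)^3 - 699 = x^3 - 3x^2 + 3x - 700. Since g(x) = h(x - 1) where h(x) = x^3 - 699, and h is irreducible over Q (because 699 is not a perfect cube, so h has no rational root, and a monic cubic with no rational root is irreducible), g is also irreducible (irreducibility is preserved under the substitution x → x - 1). Hence m_α(x) = x^3 - 3x^2 + 3x - 700.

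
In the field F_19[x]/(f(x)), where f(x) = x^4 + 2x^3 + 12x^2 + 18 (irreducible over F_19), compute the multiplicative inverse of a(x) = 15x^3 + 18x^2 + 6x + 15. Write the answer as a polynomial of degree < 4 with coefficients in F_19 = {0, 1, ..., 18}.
a(x)^(-1) ≡ 7x^3 + x^2 + 17x + 7 (mod f(x))

Since f is irreducible over F_19, F_19[x]/(f) is a field and a(x) ≠ 0 has an inverse. Apply the extended Euclidean algorithm to f(x) and a(x) in F_19[x]: f(x) = (14x + 15)·a(x) + (4x + 2);  a(x) = (18x^2 + 5x + 18)·(4x + 2) + (17). The last nonzero remainder is the constant 17 = gcd(f, a) in F_19. Back-substituting through the division chain expresses 17 = s(x)·a(x) + t(x)·f(x) with s(x) ≡ 5x^3 + 17x^2 + 4x + 5 (mod f), so (5x^3 + 17x^2 + 4x + 5)·a(x) ≡ 17 (mod f). Multiplying by 17^(-1) ≡ 9 in F_19 gives a(x)^(-1) ≡ 9·(5x^3 + 17x^2 + 4x + 5) ≡ 7x^3 + x^2 + 17x + 7 (mod f). Check: (15x^3 + 18x^2 + 6x + 15)·(7x^3 + x^2 + 17x + 7) = 10x^6 + 8x^5 + 11x^4 + 9x^3 + 15x^2 + 12x + 10 ≡ 1 (mod x^4 + 2x^3 + 12x^2 + 18).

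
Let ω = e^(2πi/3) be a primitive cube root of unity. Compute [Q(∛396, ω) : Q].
[Q(∛396, ω) : Q] = 6

[Q(∛396):Q] = 3 (min poly x^3 - 396, irreducible since 396 is not a perfect cube). [Q(ω):Q] = 2 (min poly x^2 + x + 1). Since Q(∛396) ⊂ R and ω ∉ R, we have ω ∉ Q(∛396), so x^2 + x + 1 remains irreducible over Q(∛396) and [Q(∛396, ω) : Q(∛396)] = 2. By the tower law, [Q(∛396, ω) : Q] = 3 · 2 = 6. (In fact Q(∛396, ω) is the splitting field of x^3 - 396 over Q.)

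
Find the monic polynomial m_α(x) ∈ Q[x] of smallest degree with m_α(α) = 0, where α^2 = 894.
m_α(x) = x^2 - 894

α satisfies α^2 - 894 = 0, so x^2 - 894 annihilates α. Since d = 894 is squarefree and ≠ 1, it is not a perfect square in Q, so x^2 - 894 has no rational root and is therefore irreducible over Q (a degree-2 polynomial over a field is irreducible iff it has no root). Hence m_α(x) = x^2 - 894.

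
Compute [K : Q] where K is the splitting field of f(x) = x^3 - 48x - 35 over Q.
[K : Q] = 6

By the rational root test, any rational root of the monic integer polynomial f(x) = x^3 - 48x - 35 must be an integer dividing the constant term -35, i.e. one of ±{1, 5, 7, 35}. Evaluating: f(1) = -82, f(-1) = 12, f(5) = -150, f(-5) = 80, f(7) = -28, f(-7) = -42, f(35) = 41160, f(-35) = -41230; none is 0, so f has no rational root and is therefore irreducible over Q (a cubic with no linear factor over a field is irreducible). For an irreducible cubic, the Galois group is A_3 or S_3 according as the discriminant disc(f) = -4a^3 - 27b^2 = -4·(-48)^3 - 27·(-35)^2 = 409293 is or is not a square in Q. Here disc(f) = 409293 is not a perfect square in Q, so the Galois group of f over Q is not contained in A_3 and must be all of S_3. The splitting field has degree |S_3| = 6 over Q, so [K : Q] = 6.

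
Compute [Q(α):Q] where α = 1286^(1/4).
[Q(α):Q] = 4

α is a root of x^4 - 1286. By Eisenstein's criterion at the prime p = 2 (which divides the constant term 1286 but p^2 = 4 does not, since 1286 is squarefree), x^4 - 1286 is irreducible over Q. Hence [Q(α):Q] = 4.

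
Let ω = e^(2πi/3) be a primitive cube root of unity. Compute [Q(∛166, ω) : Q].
[Q(∛166, ω) : Q] = 6

[Q(∛166):Q] = 3 (min poly x^3 - 166, irreducible since 166 is not a perfect cube). [Q(ω):Q] = 2 (min poly x^2 + x + 1). Since Q(∛166) ⊂ R and ω ∉ R, we have ω ∉ Q(∛166), so x^2 + x + 1 remains irreducible over Q(∛166) and [Q(∛166, ω) : Q(∛166)] = 2. By the tower law, [Q(∛166, ω) : Q] = 3 · 2 = 6. (In fact Q(∛166, ω) is the splitting field of x^3 - 166 over Q.)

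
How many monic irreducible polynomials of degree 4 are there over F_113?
There are 40758648 monic irreducible polynomials of degree 4 over F_113

Each element of F_{113^4} that lies in no proper subfield is a root of exactly one monic irreducible of degree 4 over F_113, and each such polynomial has 4 distinct roots in F_{113^4}. By Möbius inversion the count is N_113(4) = (1/4) Σ_{d|4} μ(4/d) · 113^d = (1/4)(μ(4)·113^1 + μ(2)·113^2 + μ(1)·113^4) = 163034592/4 = 40758648.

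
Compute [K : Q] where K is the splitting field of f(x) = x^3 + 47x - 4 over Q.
[K : Q] = 6

By the rational root test, any rational root of the monic integer polynomial f(x) = x^3 + 47x - 4 must be an integer dividing the constant term -4, i.e. one of ±{1, 2, 4}. Evaluating: f(1) = 44, f(-1) = -52, f(2) = 98, f(-2) = -106, f(4) = 248, f(-4) = -256; none is 0, so f has no rational root and is therefore irreducible over Q (a cubic with no linear factor over a field is irreducible). For an irreducible cubic, the Galois group is A_3 or S_3 according as the discriminant disc(f) = -4a^3 - 27b^2 = -4·(47)^3 - 27·(-4)^2 = -415724 is or is not a square in Q. Here disc(f) = -415724 is not a perfect square in Q, so the Galois group of f over Q is not contained in A_3 and must be all of S_3. The splitting field has degree |S_3| = 6 over Q, so [K : Q] = 6.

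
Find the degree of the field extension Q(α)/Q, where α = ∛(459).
[Q(α):Q] = 3

The minimal polynomial of α is x^3 - 459, irreducible over Q since 459 is not a perfect cube (so x^3 - 459 has no rational root). Hence [Q(α):Q] = deg(m_α) = 3.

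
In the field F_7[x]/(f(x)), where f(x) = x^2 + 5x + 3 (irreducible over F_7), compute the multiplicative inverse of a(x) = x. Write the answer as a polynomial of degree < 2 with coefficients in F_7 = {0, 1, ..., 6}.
a(x)^(-1) ≡ 2x + 3 (mod f(x))

Since f is irreducible over F_7, F_7[x]/(f) is a field and a(x) ≠ 0 has an inverse. Apply the extended Euclidean algorithm to f(x) and a(x) in F_7[x]: f(x) = (x + 5)·a(x) + (3). The last nonzero remainder is the constant 3 = gcd(f, a) in F_7. Back-substituting through the division chain expresses 3 = s(x)·a(x) + t(x)·f(x) with s(x) ≡ 6x + 2 (mod f), so (6x + 2)·a(x) ≡ 3 (mod f). Multiplying by 3^(-1) ≡ 5 in F_7 gives a(x)^(-1) ≡ 5·(6x + 2) ≡ 2x + 3 (mod f). Check: (x)·(2x + 3) = 2x^2 + 3x ≡ 1 (mod x^2 + 5x + 3).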